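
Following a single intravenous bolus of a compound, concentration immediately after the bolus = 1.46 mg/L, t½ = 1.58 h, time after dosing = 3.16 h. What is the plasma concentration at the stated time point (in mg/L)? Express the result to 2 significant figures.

k = ln2 / t½ = 0.693147 / 1.58 = 0.4387 h⁻¹
C = C₀ · e^(−k·t) = 1.460 × e^(−0.4387 × 3.16)
  = 1.460 × 0.2500 = 0.3650 mg/L

0.37 mg/L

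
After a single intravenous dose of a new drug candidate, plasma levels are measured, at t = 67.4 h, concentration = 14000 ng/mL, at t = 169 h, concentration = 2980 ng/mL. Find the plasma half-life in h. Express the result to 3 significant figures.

k = ln(C₁/C₂) / (t₂ − t₁) = ln(14000/2980) / (169 − 67.4)
  = 1.547 / 101.6 = 0.01523 h⁻¹
t½ = ln2 / k = 0.693147 / 0.01523 = 45.51 h

45.5 h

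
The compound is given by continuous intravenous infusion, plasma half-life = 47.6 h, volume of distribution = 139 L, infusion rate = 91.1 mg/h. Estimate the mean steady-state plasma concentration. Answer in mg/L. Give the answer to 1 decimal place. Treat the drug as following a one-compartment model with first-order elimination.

k = ln2 / t½ = 0.693147 / 47.6 = 0.01456 h⁻¹
CL = k × Vd = 0.01456 × 139 = 2.024 L/h
At steady state Css = R₀ / CL = 91.1 / 2.024 = 45.01 mg/L

45.0 mg/L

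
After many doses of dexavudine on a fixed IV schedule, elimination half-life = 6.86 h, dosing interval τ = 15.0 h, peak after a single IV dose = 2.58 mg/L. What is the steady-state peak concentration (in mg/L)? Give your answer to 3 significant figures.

3.31 mg/L

k = ln2 / t½ = 0.693147 / 6.86 = 0.1010 h⁻¹
e^(−kτ) = e^(−0.1010 × 15.0) = 0.2198
Accumulation ratio R = 1 / (1 − e^(−kτ)) = 1 / (1 − 0.2198) = 1.282
Steady-state peak = C₀ × R = 2.58 × 1.282 = 3.308 mg/L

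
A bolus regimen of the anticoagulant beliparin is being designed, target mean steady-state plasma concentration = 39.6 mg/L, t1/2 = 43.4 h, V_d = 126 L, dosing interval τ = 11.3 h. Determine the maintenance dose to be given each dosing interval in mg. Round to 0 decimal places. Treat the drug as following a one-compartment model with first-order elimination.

900 mg

k = ln2 / t½ = 0.693147 / 43.4 = 0.01597 h⁻¹
CL = k × Vd = 0.01597 × 126 = 2.012 L/h
At steady state, Dose/τ = Css × CL.
Dose = Css × CL × τ = 39.6 × 2.012 × 11.3 = 900.3 mg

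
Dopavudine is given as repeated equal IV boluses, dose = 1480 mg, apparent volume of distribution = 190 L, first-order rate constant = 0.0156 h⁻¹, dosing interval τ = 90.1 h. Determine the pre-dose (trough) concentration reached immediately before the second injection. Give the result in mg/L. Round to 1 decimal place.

C₀ per dose = Dose / Vd = 1480 / 190 = 7.789 mg/L
Fraction remaining after one interval: r = e^(−kτ) = e^(−0.01560 × 90.1) = 0.2452
Before dose 2, 1 dose has been given (aged 1τ).
C_trough = C₀ × r = 7.789 × 0.2452 = 1.910 mg/L

1.9 mg/L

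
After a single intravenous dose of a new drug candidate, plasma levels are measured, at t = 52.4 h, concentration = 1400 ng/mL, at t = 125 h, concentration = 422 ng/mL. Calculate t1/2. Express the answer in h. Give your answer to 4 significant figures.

k = ln(C₁/C₂) / (t₂ − t₁) = ln(1400/422) / (125 − 52.4)
  = 1.199 / 72.60 = 0.01652 h⁻¹
t½ = ln2 / k = 0.693147 / 0.01652 = 41.96 h

41.96 h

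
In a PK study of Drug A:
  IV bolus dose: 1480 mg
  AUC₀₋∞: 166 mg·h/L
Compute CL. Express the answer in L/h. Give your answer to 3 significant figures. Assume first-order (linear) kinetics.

8.92 L/h

CL = Dose / AUC = 1480 / 166 = 8.916 L/h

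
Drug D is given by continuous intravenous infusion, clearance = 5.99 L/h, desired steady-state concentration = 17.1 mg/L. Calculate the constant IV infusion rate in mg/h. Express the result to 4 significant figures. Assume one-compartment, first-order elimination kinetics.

At steady state, infusion rate R₀ = Css × CL = 17.1 × 5.990 = 102.4 mg/h

102.4 mg/h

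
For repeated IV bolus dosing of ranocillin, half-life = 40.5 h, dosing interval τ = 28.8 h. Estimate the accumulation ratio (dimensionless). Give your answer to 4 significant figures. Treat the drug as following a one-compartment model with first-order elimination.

2.570

k = ln2 / t½ = 0.693147 / 40.5 = 0.01711 h⁻¹
e^(−kτ) = e^(−0.01711 × 28.8) = 0.6109
Accumulation ratio R = 1 / (1 − e^(−kτ)) = 1 / (1 − 0.6109) = 2.570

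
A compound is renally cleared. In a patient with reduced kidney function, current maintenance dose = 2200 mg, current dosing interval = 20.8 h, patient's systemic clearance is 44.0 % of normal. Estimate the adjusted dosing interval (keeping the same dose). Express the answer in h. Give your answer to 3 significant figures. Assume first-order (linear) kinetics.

To keep the same average steady-state level, dosing rate must scale with clearance.
CL ratio = 44.0 / 100 = 0.4400
New interval (same dose) = 20.8 / 0.4400 = 47.27 h

47.3 h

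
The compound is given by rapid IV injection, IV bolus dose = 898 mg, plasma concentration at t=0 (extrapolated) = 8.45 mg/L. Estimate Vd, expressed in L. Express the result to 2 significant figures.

Vd = Dose / C₀ = 898.0 / 8.45 = 106.3 L

110 L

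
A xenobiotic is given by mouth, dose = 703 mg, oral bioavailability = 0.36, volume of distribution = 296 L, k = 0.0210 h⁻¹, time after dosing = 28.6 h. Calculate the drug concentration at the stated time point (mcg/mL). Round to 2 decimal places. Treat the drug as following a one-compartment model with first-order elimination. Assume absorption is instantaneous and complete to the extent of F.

Amount reaching circulation = F × Dose = 0.36 × 703.0 = 253.1 mg
C₀ = F·Dose / Vd = 253.1 / 296 = 0.8551 mg/L
C = C₀ · e^(−k·t) = 0.8551 × e^(−0.02100 × 28.6)
  = 0.8551 × 0.5485 = 0.4690 mg/L
(0.4690 mg/L = 0.4690 mcg/mL)

0.47 mcg/mL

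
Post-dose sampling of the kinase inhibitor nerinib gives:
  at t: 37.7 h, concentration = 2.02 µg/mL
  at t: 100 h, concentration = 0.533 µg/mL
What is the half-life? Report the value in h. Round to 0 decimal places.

k = ln(C₁/C₂) / (t₂ − t₁) = ln(2.02/0.533) / (100 − 37.7)
  = 1.332 / 62.30 = 0.02138 h⁻¹
t½ = ln2 / k = 0.693147 / 0.02138 = 32.42 h

32 h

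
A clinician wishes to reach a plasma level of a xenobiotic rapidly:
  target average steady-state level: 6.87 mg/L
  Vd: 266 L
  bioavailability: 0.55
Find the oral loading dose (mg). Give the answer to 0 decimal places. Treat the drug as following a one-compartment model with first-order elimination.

LD = Css × Vd / F = 6.87 × 266 / 0.55 = 3323 mg

3323 mg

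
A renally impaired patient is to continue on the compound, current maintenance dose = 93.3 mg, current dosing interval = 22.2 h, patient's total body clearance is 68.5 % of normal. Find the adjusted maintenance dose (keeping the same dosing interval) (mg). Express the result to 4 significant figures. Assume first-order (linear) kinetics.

63.91 mg

To keep the same average steady-state level, dosing rate must scale with clearance.
CL ratio = 68.5 / 100 = 0.6850
New dose (same interval) = 93.3 × 0.6850 = 63.91 mg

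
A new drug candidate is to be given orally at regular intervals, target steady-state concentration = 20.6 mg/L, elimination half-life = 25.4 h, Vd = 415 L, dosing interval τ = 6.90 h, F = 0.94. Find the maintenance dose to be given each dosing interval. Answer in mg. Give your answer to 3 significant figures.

k = ln2 / t½ = 0.693147 / 25.4 = 0.02729 h⁻¹
CL = k × Vd = 0.02729 × 415 = 11.33 L/h
At steady state, F × (Dose/τ) = Css × CL.
Dose = Css × CL × τ / F = 20.6 × 11.33 × 6.90 / 0.94 = 1713 mg

1710 mg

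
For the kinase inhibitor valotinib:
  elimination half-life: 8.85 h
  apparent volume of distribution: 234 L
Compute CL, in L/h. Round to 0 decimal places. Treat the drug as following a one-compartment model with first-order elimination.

18 L/h

k = ln2 / t½ = 0.693147 / 8.85 = 0.07832 h⁻¹
CL = k × Vd = 0.07832 × 234 = 18.33 L/h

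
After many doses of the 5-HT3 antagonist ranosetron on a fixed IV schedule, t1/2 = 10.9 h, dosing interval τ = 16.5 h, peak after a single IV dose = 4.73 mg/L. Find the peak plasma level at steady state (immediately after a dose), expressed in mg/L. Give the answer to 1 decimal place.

7.3 mg/L

k = ln2 / t½ = 0.693147 / 10.9 = 0.06359 h⁻¹
e^(−kτ) = e^(−0.06359 × 16.5) = 0.3502
Accumulation ratio R = 1 / (1 − e^(−kτ)) = 1 / (1 − 0.3502) = 1.539
Steady-state peak = C₀ × R = 4.73 × 1.539 = 7.279 mg/L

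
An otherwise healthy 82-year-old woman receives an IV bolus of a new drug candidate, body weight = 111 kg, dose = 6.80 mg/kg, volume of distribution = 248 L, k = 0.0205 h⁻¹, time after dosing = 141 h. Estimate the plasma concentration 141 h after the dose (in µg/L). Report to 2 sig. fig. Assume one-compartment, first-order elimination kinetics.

170 µg/L

Total dose = 6.80 × 111 = 754.8 mg
C₀ = Dose / Vd = 754.8 / 248 = 3.044 mg/L
C = C₀ · e^(−k·t) = 3.044 × e^(−0.02050 × 141)
  = 3.044 × 0.05555 = 0.1691 mg/L
Convert: 0.1691 mg/L × 1000 = 169.1 µg/L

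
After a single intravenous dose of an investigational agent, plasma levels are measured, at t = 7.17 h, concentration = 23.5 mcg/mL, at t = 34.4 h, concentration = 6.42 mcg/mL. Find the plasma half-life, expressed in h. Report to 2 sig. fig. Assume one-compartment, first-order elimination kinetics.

k = ln(C₁/C₂) / (t₂ − t₁) = ln(23.5/6.42) / (34.4 − 7.17)
  = 1.298 / 27.23 = 0.04767 h⁻¹
t½ = ln2 / k = 0.693147 / 0.04767 = 14.54 h

15 h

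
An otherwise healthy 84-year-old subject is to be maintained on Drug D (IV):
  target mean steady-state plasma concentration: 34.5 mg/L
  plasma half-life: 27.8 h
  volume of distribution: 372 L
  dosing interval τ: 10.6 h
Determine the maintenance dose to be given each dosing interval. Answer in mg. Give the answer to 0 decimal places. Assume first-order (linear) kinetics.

k = ln2 / t½ = 0.693147 / 27.8 = 0.02493 h⁻¹
CL = k × Vd = 0.02493 × 372 = 9.274 L/h
At steady state, Dose/τ = Css × CL.
Dose = Css × CL × τ = 34.5 × 9.274 × 10.6 = 3392 mg

3392 mg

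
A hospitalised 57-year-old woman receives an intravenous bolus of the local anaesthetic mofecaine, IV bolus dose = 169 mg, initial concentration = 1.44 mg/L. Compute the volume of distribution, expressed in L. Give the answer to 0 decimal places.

Vd = Dose / C₀ = 169.0 / 1.44 = 117.4 L

117 L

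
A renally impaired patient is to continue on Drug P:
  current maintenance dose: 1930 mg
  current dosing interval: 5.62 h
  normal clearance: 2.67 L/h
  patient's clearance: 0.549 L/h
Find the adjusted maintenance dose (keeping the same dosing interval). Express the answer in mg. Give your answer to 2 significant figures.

400 mg

To keep the same average steady-state level, dosing rate must scale with clearance.
CL ratio = 0.549 / 2.67 = 0.2056
New dose (same interval) = 1930 × 0.2056 = 396.8 mg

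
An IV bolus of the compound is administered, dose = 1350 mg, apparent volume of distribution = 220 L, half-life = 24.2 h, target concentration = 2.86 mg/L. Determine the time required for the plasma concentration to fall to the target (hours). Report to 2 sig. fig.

C₀ = Dose / Vd = 1350 / 220 = 6.136 mg/L
k = ln2 / t½ = 0.693147 / 24.2 = 0.02864 h⁻¹
t = ln(C₀ / C) / k = ln(6.136 / 2.86) / 0.02864
  = ln(2.145) / 0.02864 = 0.7631 / 0.02864 = 26.64 h

27 h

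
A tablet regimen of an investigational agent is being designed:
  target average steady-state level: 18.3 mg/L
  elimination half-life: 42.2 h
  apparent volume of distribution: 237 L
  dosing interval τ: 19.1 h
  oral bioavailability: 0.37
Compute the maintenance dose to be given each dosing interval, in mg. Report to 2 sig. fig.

k = ln2 / t½ = 0.693147 / 42.2 = 0.01643 h⁻¹
CL = k × Vd = 0.01643 × 237 = 3.894 L/h
At steady state, F × (Dose/τ) = Css × CL.
Dose = Css × CL × τ / F = 18.3 × 3.894 × 19.1 / 0.37 = 3679 mg

3700 mg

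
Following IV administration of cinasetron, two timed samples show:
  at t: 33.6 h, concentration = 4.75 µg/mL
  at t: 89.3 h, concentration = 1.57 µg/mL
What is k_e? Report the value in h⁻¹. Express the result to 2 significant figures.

k = ln(C₁/C₂) / (t₂ − t₁) = ln(4.75/1.57) / (89.3 − 33.6)
  = 1.107 / 55.70 = 0.01987 h⁻¹

0.020 h⁻¹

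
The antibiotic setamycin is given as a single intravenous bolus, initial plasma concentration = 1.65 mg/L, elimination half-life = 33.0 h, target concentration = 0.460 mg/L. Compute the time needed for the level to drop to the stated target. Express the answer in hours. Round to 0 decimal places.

61 h

k = ln2 / t½ = 0.693147 / 33.0 = 0.02100 h⁻¹
t = ln(C₀ / C) / k = ln(1.650 / 0.460) / 0.02100
  = ln(3.587) / 0.02100 = 1.277 / 0.02100 = 60.81 h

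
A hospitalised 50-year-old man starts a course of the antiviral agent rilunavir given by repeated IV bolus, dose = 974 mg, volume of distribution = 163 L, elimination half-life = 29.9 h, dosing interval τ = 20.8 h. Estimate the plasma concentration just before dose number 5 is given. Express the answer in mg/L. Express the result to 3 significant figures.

C₀ per dose = Dose / Vd = 974 / 163 = 5.975 mg/L
k = ln2 / t½ = 0.693147 / 29.9 = 0.02318 h⁻¹
Fraction remaining after one interval: r = e^(−kτ) = e^(−0.02318 × 20.8) = 0.6175
Before dose 5, 4 doses have been given (aged 1τ, 2τ, 3τ, 4τ).
C_trough = C₀ × (r + r² + … + r^4) = C₀ × r(1−r^4)/(1−r)
        = 5.975 × 0.6175 × (1 − 0.1454) / (1 − 0.6175) = 8.243 mg/L

8.24 mg/L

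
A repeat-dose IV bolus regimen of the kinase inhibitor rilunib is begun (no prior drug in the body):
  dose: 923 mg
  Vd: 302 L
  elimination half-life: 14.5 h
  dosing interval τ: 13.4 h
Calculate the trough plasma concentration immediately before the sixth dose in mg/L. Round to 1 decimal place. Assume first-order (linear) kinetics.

C₀ per dose = Dose / Vd = 923 / 302 = 3.056 mg/L
k = ln2 / t½ = 0.693147 / 14.5 = 0.04780 h⁻¹
Fraction remaining after one interval: r = e^(−kτ) = e^(−0.04780 × 13.4) = 0.5270
Before dose 6, 5 doses have been given (aged 1τ, 2τ, 3τ, 4τ, 5τ).
C_trough = C₀ × (r + r² + … + r^5) = C₀ × r(1−r^5)/(1−r)
        = 3.056 × 0.5270 × (1 − 0.04065) / (1 − 0.5270) = 3.266 mg/L

3.3 mg/L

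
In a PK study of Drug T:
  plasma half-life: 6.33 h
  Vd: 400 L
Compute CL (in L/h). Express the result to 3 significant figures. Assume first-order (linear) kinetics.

k = ln2 / t½ = 0.693147 / 6.33 = 0.1095 h⁻¹
CL = k × Vd = 0.1095 × 400 = 43.80 L/h

43.8 L/h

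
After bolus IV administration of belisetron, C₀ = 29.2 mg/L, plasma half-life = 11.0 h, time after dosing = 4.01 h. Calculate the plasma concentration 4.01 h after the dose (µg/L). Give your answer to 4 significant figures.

22680 µg/L

k = ln2 / t½ = 0.693147 / 11.0 = 0.06301 h⁻¹
C = C₀ · e^(−k·t) = 29.20 × e^(−0.06301 × 4.01)
  = 29.20 × 0.7767 = 22.68 mg/L
Convert: 22.68 mg/L × 1000 = 22680 µg/L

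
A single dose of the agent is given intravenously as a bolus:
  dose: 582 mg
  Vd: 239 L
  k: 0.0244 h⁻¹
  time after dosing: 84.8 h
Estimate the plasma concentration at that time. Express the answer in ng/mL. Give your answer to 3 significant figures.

C₀ = Dose / Vd = 582.0 / 239 = 2.435 mg/L
C = C₀ · e^(−k·t) = 2.435 × e^(−0.02440 × 84.8)
  = 2.435 × 0.1263 = 0.3075 mg/L
Convert: 0.3075 mg/L × 1000 = 307.5 ng/mL

308 ng/mL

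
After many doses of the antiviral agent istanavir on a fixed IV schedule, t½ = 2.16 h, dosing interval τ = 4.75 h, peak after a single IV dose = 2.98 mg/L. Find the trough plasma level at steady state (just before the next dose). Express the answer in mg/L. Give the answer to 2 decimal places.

0.83 mg/L

k = ln2 / t½ = 0.693147 / 2.16 = 0.3209 h⁻¹
e^(−kτ) = e^(−0.3209 × 4.75) = 0.2178
Accumulation ratio R = 1 / (1 − e^(−kτ)) = 1 / (1 − 0.2178) = 1.278
Steady-state trough = C₀ × R × e^(−kτ) = 2.98 × 1.278 × 0.2178 = 0.8295 mg/L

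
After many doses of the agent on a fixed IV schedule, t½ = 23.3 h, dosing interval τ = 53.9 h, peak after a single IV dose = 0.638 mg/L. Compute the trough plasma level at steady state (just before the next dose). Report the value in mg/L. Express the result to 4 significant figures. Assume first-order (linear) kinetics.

k = ln2 / t½ = 0.693147 / 23.3 = 0.02975 h⁻¹
e^(−kτ) = e^(−0.02975 × 53.9) = 0.2012
Accumulation ratio R = 1 / (1 − e^(−kτ)) = 1 / (1 − 0.2012) = 1.252
Steady-state trough = C₀ × R × e^(−kτ) = 0.638 × 1.252 × 0.2012 = 0.1607 mg/L

0.1607 mg/L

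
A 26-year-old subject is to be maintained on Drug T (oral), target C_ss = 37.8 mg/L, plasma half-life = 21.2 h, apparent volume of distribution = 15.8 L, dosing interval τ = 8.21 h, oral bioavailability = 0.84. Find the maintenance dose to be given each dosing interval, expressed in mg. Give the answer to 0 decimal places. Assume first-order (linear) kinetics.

191 mg

k = ln2 / t½ = 0.693147 / 21.2 = 0.03270 h⁻¹
CL = k × Vd = 0.03270 × 15.8 = 0.5167 L/h
At steady state, F × (Dose/τ) = Css × CL.
Dose = Css × CL × τ / F = 37.8 × 0.5167 × 8.21 / 0.84 = 190.9 mg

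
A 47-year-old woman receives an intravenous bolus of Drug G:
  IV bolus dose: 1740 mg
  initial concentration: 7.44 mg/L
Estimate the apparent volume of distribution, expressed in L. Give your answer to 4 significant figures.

233.9 L

Vd = Dose / C₀ = 1740 / 7.44 = 233.9 L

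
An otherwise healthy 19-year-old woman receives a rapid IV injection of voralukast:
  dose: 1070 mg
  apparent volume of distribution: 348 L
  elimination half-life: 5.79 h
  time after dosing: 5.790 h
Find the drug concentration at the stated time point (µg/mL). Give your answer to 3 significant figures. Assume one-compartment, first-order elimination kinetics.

1.54 µg/mL

C₀ = Dose / Vd = 1070 / 348 = 3.075 mg/L
k = ln2 / t½ = 0.693147 / 5.79 = 0.1197 h⁻¹
t / t½ = 5.790 / 5.79 = 1 half-lives
C = C₀ × (1/2)^1 = 3.075 × 0.5000 = 1.538 mg/L
(1.538 mg/L = 1.538 µg/mL)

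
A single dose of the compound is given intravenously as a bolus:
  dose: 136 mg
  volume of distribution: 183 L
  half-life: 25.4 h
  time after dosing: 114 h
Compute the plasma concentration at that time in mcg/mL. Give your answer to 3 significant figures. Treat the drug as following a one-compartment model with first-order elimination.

C₀ = Dose / Vd = 136.0 / 183 = 0.7432 mg/L
k = ln2 / t½ = 0.693147 / 25.4 = 0.02729 h⁻¹
C = C₀ · e^(−k·t) = 0.7432 × e^(−0.02729 × 114)
  = 0.7432 × 0.04455 = 0.03311 mg/L
(0.03311 mg/L = 0.03311 mcg/mL)

0.0331 mcg/mL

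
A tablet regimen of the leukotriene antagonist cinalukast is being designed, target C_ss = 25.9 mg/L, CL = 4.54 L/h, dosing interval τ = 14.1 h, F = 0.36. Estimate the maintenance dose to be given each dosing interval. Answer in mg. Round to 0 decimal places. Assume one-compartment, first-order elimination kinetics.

At steady state, F × (Dose/τ) = Css × CL.
Dose = Css × CL × τ / F = 25.9 × 4.540 × 14.1 / 0.36 = 4605 mg

4605 mg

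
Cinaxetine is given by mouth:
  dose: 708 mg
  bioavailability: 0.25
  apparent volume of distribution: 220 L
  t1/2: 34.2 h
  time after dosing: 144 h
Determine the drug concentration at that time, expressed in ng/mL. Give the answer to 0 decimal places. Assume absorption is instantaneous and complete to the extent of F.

43 ng/mL

Amount reaching circulation = F × Dose = 0.25 × 708.0 = 177.0 mg
C₀ = F·Dose / Vd = 177.0 / 220 = 0.8045 mg/L
k = ln2 / t½ = 0.693147 / 34.2 = 0.02027 h⁻¹
C = C₀ · e^(−k·t) = 0.8045 × e^(−0.02027 × 144)
  = 0.8045 × 0.05399 = 0.04343 mg/L
Convert: 0.04343 mg/L × 1000 = 43.43 ng/mL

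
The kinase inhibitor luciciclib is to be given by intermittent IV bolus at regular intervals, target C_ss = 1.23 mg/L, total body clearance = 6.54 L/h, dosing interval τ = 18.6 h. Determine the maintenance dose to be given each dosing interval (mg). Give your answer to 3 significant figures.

150 mg

At steady state, Dose/τ = Css × CL.
Dose = Css × CL × τ = 1.23 × 6.540 × 18.6 = 149.6 mg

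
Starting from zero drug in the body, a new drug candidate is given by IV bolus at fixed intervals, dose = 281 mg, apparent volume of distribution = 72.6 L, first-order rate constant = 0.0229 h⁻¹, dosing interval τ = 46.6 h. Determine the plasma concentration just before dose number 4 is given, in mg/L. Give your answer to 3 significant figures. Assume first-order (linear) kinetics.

C₀ per dose = Dose / Vd = 281 / 72.6 = 3.871 mg/L
Fraction remaining after one interval: r = e^(−kτ) = e^(−0.02290 × 46.6) = 0.3440
Before dose 4, 3 doses have been given (aged 1τ, 2τ, 3τ).
C_trough = C₀ × (r + r² + … + r^3) = C₀ × r(1−r^3)/(1−r)
        = 3.871 × 0.3440 × (1 − 0.04071) / (1 − 0.3440) = 1.947 mg/L

1.95 mg/L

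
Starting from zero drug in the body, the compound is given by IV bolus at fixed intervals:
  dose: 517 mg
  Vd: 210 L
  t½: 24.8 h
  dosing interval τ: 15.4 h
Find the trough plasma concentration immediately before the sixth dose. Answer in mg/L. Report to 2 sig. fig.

C₀ per dose = Dose / Vd = 517 / 210 = 2.462 mg/L
k = ln2 / t½ = 0.693147 / 24.8 = 0.02795 h⁻¹
Fraction remaining after one interval: r = e^(−kτ) = e^(−0.02795 × 15.4) = 0.6502
Before dose 6, 5 doses have been given (aged 1τ, 2τ, 3τ, 4τ, 5τ).
C_trough = C₀ × (r + r² + … + r^5) = C₀ × r(1−r^5)/(1−r)
        = 2.462 × 0.6502 × (1 − 0.1162) / (1 − 0.6502) = 4.045 mg/L

4.0 mg/L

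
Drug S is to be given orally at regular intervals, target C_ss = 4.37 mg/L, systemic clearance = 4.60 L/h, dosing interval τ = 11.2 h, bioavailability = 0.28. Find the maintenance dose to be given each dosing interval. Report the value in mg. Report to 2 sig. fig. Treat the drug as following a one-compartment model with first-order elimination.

800 mg

At steady state, F × (Dose/τ) = Css × CL.
Dose = Css × CL × τ / F = 4.37 × 4.600 × 11.2 / 0.28 = 804.1 mg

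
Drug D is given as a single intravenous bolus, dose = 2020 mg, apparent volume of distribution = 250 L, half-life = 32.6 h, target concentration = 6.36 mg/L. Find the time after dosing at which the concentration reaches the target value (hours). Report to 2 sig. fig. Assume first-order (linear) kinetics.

C₀ = Dose / Vd = 2020 / 250 = 8.080 mg/L
k = ln2 / t½ = 0.693147 / 32.6 = 0.02126 h⁻¹
t = ln(C₀ / C) / k = ln(8.080 / 6.36) / 0.02126
  = ln(1.270) / 0.02126 = 0.2390 / 0.02126 = 11.24 h

11 h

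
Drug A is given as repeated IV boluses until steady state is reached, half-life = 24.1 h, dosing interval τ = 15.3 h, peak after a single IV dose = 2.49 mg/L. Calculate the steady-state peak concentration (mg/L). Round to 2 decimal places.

k = ln2 / t½ = 0.693147 / 24.1 = 0.02876 h⁻¹
e^(−kτ) = e^(−0.02876 × 15.3) = 0.6440
Accumulation ratio R = 1 / (1 − e^(−kτ)) = 1 / (1 − 0.6440) = 2.809
Steady-state peak = C₀ × R = 2.49 × 2.809 = 6.994 mg/L

6.99 mg/L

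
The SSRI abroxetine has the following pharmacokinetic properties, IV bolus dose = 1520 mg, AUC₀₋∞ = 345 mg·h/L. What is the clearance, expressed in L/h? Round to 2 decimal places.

4.41 L/h

CL = Dose / AUC = 1520 / 345 = 4.406 L/h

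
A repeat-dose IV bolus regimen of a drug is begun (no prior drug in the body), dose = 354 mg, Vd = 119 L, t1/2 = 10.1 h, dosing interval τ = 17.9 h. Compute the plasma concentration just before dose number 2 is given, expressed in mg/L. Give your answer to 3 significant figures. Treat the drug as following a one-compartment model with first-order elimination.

C₀ per dose = Dose / Vd = 354 / 119 = 2.975 mg/L
k = ln2 / t½ = 0.693147 / 10.1 = 0.06863 h⁻¹
Fraction remaining after one interval: r = e^(−kτ) = e^(−0.06863 × 17.9) = 0.2927
Before dose 2, 1 dose has been given (aged 1τ).
C_trough = C₀ × r = 2.975 × 0.2927 = 0.8708 mg/L

0.871 mg/L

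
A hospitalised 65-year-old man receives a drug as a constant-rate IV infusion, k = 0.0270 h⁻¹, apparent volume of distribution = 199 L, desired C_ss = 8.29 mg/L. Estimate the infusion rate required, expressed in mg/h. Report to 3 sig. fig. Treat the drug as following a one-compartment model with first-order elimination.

CL = k × Vd = 0.02700 × 199 = 5.373 L/h
At steady state, infusion rate R₀ = Css × CL = 8.29 × 5.373 = 44.54 mg/h

44.5 mg/h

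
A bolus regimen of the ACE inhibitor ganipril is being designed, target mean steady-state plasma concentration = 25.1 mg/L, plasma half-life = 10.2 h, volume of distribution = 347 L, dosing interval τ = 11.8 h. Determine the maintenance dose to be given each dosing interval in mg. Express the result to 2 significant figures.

7000 mg

k = ln2 / t½ = 0.693147 / 10.2 = 0.06796 h⁻¹
CL = k × Vd = 0.06796 × 347 = 23.58 L/h
At steady state, Dose/τ = Css × CL.
Dose = Css × CL × τ = 25.1 × 23.58 × 11.8 = 6984 mg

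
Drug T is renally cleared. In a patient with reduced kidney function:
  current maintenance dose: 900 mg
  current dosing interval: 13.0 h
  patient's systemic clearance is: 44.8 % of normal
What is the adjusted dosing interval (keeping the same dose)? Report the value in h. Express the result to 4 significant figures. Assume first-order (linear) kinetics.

To keep the same average steady-state level, dosing rate must scale with clearance.
CL ratio = 44.8 / 100 = 0.4480
New interval (same dose) = 13.0 / 0.4480 = 29.02 h

29.02 h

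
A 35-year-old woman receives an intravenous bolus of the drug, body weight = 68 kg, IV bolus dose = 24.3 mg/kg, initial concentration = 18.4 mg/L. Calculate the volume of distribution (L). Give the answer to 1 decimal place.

Dose = 24.3 × 68 = 1652 mg
Vd = Dose / C₀ = 1652 / 18.4 = 89.78 L

89.8 L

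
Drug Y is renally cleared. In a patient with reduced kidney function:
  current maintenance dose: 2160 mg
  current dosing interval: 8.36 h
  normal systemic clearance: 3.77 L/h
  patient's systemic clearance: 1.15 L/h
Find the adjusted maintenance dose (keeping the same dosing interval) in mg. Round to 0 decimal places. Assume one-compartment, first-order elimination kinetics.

659 mg

To keep the same average steady-state level, dosing rate must scale with clearance.
CL ratio = 1.15 / 3.77 = 0.3050
New dose (same interval) = 2160 × 0.3050 = 658.8 mg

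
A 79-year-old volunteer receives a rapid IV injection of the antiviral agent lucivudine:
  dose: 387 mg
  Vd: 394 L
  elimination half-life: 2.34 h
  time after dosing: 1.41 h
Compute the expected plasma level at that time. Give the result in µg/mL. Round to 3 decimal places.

0.647 µg/mL

C₀ = Dose / Vd = 387.0 / 394 = 0.9822 mg/L
k = ln2 / t½ = 0.693147 / 2.34 = 0.2962 h⁻¹
C = C₀ · e^(−k·t) = 0.9822 × e^(−0.2962 × 1.41)
  = 0.9822 × 0.6586 = 0.6469 mg/L
(0.6469 mg/L = 0.6469 µg/mL)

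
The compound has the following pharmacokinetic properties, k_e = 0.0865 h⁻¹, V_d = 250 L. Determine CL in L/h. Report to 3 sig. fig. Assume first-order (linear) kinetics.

CL = k × Vd = 0.0865 × 250 = 21.63 L/h

21.6 L/h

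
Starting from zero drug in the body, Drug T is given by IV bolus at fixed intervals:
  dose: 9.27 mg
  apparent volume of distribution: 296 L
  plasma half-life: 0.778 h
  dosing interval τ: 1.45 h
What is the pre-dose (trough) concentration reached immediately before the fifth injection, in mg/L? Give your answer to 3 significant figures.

C₀ per dose = Dose / Vd = 9.27 / 296 = 0.03132 mg/L
k = ln2 / t½ = 0.693147 / 0.778 = 0.8909 h⁻¹
Fraction remaining after one interval: r = e^(−kτ) = e^(−0.8909 × 1.45) = 0.2748
Before dose 5, 4 doses have been given (aged 1τ, 2τ, 3τ, 4τ).
C_trough = C₀ × (r + r² + … + r^4) = C₀ × r(1−r^4)/(1−r)
        = 0.03132 × 0.2748 × (1 − 0.005703) / (1 − 0.2748) = 0.01180 mg/L

0.0118 mg/L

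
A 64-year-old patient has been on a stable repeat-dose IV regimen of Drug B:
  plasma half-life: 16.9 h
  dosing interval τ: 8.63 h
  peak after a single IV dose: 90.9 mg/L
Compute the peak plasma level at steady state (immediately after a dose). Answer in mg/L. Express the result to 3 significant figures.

305 mg/L

k = ln2 / t½ = 0.693147 / 16.9 = 0.04101 h⁻¹
e^(−kτ) = e^(−0.04101 × 8.63) = 0.7019
Accumulation ratio R = 1 / (1 − e^(−kτ)) = 1 / (1 − 0.7019) = 3.355
Steady-state peak = C₀ × R = 90.9 × 3.355 = 305.0 mg/L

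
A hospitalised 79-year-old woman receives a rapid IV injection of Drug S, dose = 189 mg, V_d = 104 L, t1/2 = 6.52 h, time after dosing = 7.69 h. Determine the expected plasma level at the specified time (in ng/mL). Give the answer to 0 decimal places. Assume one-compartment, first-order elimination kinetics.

C₀ = Dose / Vd = 189.0 / 104 = 1.817 mg/L
k = ln2 / t½ = 0.693147 / 6.52 = 0.1063 h⁻¹
C = C₀ · e^(−k·t) = 1.817 × e^(−0.1063 × 7.69)
  = 1.817 × 0.4416 = 0.8024 mg/L
Convert: 0.8024 mg/L × 1000 = 802.4 ng/mL

802 ng/mL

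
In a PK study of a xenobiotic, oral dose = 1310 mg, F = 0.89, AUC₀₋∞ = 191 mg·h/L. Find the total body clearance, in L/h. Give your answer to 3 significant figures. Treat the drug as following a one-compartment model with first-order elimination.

6.10 L/h

CL = F·Dose / AUC = 0.89 × 1310 / 191 = 6.104 L/h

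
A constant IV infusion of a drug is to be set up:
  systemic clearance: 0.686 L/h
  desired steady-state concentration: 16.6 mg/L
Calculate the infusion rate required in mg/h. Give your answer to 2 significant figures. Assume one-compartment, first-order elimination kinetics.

At steady state, infusion rate R₀ = Css × CL = 16.6 × 0.6860 = 11.39 mg/h

11 mg/h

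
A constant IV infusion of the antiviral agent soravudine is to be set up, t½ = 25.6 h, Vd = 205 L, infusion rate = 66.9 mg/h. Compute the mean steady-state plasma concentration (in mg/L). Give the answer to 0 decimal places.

12 mg/L

k = ln2 / t½ = 0.693147 / 25.6 = 0.02708 h⁻¹
CL = k × Vd = 0.02708 × 205 = 5.551 L/h
At steady state Css = R₀ / CL = 66.9 / 5.551 = 12.05 mg/L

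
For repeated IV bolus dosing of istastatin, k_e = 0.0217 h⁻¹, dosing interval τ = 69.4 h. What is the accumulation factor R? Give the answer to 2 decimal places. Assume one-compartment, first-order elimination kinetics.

1.29

e^(−kτ) = e^(−0.02170 × 69.4) = 0.2218
Accumulation ratio R = 1 / (1 − e^(−kτ)) = 1 / (1 − 0.2218) = 1.285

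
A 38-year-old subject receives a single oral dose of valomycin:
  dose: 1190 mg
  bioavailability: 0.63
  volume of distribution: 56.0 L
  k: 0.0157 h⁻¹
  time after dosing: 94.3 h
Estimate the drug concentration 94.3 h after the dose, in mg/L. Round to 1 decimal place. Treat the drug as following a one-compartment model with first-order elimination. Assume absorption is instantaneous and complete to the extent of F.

Amount reaching circulation = F × Dose = 0.63 × 1190 = 749.7 mg
C₀ = F·Dose / Vd = 749.7 / 56.0 = 13.39 mg/L
C = C₀ · e^(−k·t) = 13.39 × e^(−0.01570 × 94.3)
  = 13.39 × 0.2275 = 3.046 mg/L

3.0 mg/L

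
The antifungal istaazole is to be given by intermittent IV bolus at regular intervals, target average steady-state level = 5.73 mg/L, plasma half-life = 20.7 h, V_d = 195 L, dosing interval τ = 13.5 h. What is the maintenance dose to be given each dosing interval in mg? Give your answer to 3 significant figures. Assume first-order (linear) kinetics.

505 mg

k = ln2 / t½ = 0.693147 / 20.7 = 0.03349 h⁻¹
CL = k × Vd = 0.03349 × 195 = 6.531 L/h
At steady state, Dose/τ = Css × CL.
Dose = Css × CL × τ = 5.73 × 6.531 × 13.5 = 505.2 mg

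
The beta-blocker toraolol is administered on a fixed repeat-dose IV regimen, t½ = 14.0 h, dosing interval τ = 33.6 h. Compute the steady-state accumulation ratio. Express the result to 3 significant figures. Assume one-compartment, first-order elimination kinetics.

1.23

k = ln2 / t½ = 0.693147 / 14.0 = 0.04951 h⁻¹
e^(−kτ) = e^(−0.04951 × 33.6) = 0.1895
Accumulation ratio R = 1 / (1 − e^(−kτ)) = 1 / (1 − 0.1895) = 1.234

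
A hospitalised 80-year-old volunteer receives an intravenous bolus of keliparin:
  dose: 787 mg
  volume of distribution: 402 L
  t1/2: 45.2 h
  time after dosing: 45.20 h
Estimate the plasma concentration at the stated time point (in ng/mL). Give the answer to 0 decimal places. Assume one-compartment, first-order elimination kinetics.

C₀ = Dose / Vd = 787.0 / 402 = 1.958 mg/L
k = ln2 / t½ = 0.693147 / 45.2 = 0.01534 h⁻¹
t / t½ = 45.20 / 45.2 = 1 half-lives
C = C₀ × (1/2)^1 = 1.958 × 0.5000 = 0.9790 mg/L
Convert: 0.9790 mg/L × 1000 = 979.0 ng/mL

979 ng/mL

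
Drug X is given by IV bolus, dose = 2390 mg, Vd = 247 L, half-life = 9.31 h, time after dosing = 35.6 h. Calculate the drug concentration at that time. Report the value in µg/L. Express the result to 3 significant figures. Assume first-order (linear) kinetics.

C₀ = Dose / Vd = 2390 / 247 = 9.676 mg/L
k = ln2 / t½ = 0.693147 / 9.31 = 0.07445 h⁻¹
C = C₀ · e^(−k·t) = 9.676 × e^(−0.07445 × 35.6)
  = 9.676 × 0.07062 = 0.6833 mg/L
Convert: 0.6833 mg/L × 1000 = 683.3 µg/L

683 µg/L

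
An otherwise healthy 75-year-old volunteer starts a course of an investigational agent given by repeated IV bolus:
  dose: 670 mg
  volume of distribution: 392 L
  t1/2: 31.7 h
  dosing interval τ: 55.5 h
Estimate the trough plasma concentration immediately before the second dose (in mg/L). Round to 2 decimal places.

C₀ per dose = Dose / Vd = 670 / 392 = 1.709 mg/L
k = ln2 / t½ = 0.693147 / 31.7 = 0.02187 h⁻¹
Fraction remaining after one interval: r = e^(−kτ) = e^(−0.02187 × 55.5) = 0.2971
Before dose 2, 1 dose has been given (aged 1τ).
C_trough = C₀ × r = 1.709 × 0.2971 = 0.5077 mg/L

0.51 mg/L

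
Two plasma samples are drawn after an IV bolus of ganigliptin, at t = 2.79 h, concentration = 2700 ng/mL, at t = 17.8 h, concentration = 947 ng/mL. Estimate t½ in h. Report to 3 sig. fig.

9.93 h

k = ln(C₁/C₂) / (t₂ − t₁) = ln(2700/947) / (17.8 − 2.79)
  = 1.048 / 15.01 = 0.06982 h⁻¹
t½ = ln2 / k = 0.693147 / 0.06982 = 9.928 h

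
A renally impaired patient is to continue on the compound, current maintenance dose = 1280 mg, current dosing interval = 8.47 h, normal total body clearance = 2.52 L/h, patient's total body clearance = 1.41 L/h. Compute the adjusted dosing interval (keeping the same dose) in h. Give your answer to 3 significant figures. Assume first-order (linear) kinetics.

To keep the same average steady-state level, dosing rate must scale with clearance.
CL ratio = 1.41 / 2.52 = 0.5595
New interval (same dose) = 8.47 / 0.5595 = 15.14 h

15.1 h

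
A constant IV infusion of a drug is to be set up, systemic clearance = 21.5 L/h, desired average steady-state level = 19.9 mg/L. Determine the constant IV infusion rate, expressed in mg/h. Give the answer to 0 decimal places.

428 mg/h

At steady state, infusion rate R₀ = Css × CL = 19.9 × 21.50 = 427.9 mg/h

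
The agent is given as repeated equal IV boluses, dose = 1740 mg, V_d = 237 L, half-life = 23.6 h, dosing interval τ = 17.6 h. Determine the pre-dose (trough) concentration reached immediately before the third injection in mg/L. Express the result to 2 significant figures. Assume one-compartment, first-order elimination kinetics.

7.0 mg/L

C₀ per dose = Dose / Vd = 1740 / 237 = 7.342 mg/L
k = ln2 / t½ = 0.693147 / 23.6 = 0.02937 h⁻¹
Fraction remaining after one interval: r = e^(−kτ) = e^(−0.02937 × 17.6) = 0.5964
Before dose 3, 2 doses have been given (aged 1τ, 2τ).
C_trough = C₀ × (r + r²) = 7.342 × (0.5964 + 0.3557) = 6.990 mg/L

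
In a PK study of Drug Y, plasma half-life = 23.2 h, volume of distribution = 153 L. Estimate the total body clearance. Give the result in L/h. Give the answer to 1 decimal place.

4.6 L/h

k = ln2 / t½ = 0.693147 / 23.2 = 0.02988 h⁻¹
CL = k × Vd = 0.02988 × 153 = 4.572 L/h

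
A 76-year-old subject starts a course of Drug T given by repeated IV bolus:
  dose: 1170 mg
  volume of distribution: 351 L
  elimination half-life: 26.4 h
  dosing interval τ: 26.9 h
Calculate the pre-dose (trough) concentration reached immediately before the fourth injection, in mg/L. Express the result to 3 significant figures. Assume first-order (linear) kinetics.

2.86 mg/L

C₀ per dose = Dose / Vd = 1170 / 351 = 3.333 mg/L
k = ln2 / t½ = 0.693147 / 26.4 = 0.02626 h⁻¹
Fraction remaining after one interval: r = e^(−kτ) = e^(−0.02626 × 26.9) = 0.4934
Before dose 4, 3 doses have been given (aged 1τ, 2τ, 3τ).
C_trough = C₀ × (r + r² + … + r^3) = C₀ × r(1−r^3)/(1−r)
        = 3.333 × 0.4934 × (1 − 0.1201) / (1 − 0.4934) = 2.856 mg/L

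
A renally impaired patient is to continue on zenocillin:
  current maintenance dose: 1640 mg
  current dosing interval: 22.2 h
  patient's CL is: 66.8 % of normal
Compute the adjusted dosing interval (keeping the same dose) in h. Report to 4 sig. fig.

33.23 h

To keep the same average steady-state level, dosing rate must scale with clearance.
CL ratio = 66.8 / 100 = 0.6680
New interval (same dose) = 22.2 / 0.6680 = 33.23 h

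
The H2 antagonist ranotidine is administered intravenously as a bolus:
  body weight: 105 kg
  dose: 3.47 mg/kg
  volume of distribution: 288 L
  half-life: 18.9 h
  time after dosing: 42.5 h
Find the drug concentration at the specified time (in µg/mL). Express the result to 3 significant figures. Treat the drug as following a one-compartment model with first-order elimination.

0.266 µg/mL

Total dose = 3.47 × 105 = 364.4 mg
C₀ = Dose / Vd = 364.4 / 288 = 1.265 mg/L
k = ln2 / t½ = 0.693147 / 18.9 = 0.03667 h⁻¹
C = C₀ · e^(−k·t) = 1.265 × e^(−0.03667 × 42.5)
  = 1.265 × 0.2105 = 0.2663 mg/L
(0.2663 mg/L = 0.2663 µg/mL)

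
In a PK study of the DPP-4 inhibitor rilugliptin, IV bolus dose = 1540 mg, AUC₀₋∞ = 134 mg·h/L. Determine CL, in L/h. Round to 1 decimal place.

CL = Dose / AUC = 1540 / 134 = 11.49 L/h

11.5 L/h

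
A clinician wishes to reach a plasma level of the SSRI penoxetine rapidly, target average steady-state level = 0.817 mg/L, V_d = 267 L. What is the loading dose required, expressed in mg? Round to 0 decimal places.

LD = Css × Vd = 0.817 × 267 = 218.1 mg

218 mg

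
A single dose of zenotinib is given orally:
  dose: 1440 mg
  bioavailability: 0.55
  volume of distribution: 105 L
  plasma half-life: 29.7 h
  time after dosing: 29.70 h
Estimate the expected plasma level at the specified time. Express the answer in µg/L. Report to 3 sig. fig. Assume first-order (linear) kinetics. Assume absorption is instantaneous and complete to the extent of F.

Amount reaching circulation = F × Dose = 0.55 × 1440 = 792.0 mg
C₀ = F·Dose / Vd = 792.0 / 105 = 7.543 mg/L
k = ln2 / t½ = 0.693147 / 29.7 = 0.02334 h⁻¹
t / t½ = 29.70 / 29.7 = 1 half-lives
C = C₀ × (1/2)^1 = 7.543 × 0.5000 = 3.772 mg/L
Convert: 3.772 mg/L × 1000 = 3772 µg/L

3770 µg/L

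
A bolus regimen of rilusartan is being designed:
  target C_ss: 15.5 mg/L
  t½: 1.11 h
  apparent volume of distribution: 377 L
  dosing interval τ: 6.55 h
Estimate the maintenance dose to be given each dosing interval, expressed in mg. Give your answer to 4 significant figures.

23900 mg

k = ln2 / t½ = 0.693147 / 1.11 = 0.6245 h⁻¹
CL = k × Vd = 0.6245 × 377 = 235.4 L/h
At steady state, Dose/τ = Css × CL.
Dose = Css × CL × τ = 15.5 × 235.4 × 6.55 = 23900 mg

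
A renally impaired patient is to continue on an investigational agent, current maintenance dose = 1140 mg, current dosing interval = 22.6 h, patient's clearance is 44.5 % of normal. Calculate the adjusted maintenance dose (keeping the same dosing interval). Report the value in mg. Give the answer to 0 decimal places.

507 mg

To keep the same average steady-state level, dosing rate must scale with clearance.
CL ratio = 44.5 / 100 = 0.4450
New dose (same interval) = 1140 × 0.4450 = 507.3 mg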